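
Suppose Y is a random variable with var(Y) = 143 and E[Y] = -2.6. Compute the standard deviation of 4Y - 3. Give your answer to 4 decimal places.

var(4Y - 3) = (4)²·143 = 2288
SD(4Y - 3) = √2288 ≈ 47.8330

47.8330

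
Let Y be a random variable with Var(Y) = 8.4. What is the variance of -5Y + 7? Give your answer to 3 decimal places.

210.000

Var(-5Y + 7) = (-5)²·Var(Y) = 25·8.4 = 210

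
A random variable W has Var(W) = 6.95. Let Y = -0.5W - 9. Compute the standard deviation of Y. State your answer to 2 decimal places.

Var(-0.5W - 9) = (-0.5)²·6.95 = 1.7375
σ(Y) = √1.7375 ≈ 1.32

1.32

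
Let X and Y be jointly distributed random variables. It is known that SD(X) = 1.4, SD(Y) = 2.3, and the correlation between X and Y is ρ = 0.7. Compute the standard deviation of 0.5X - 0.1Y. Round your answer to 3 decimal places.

0.563

V(X) = (1.4)² = 1.96;  V(Y) = (2.3)² = 5.29
Cov(X,Y) = ρ·SD(X)·SD(Y) = 0.7·1.4·2.3 = 2.254
V(0.5X - 0.1Y) = (0.5)²·V(X) + (-0.1)²·V(Y) + 2·(0.5)·(-0.1)·Cov(X,Y)
= 0.25·1.96 + 0.01·5.29 + -0.1·2.254 = 0.3175
SD(0.5X - 0.1Y) = √0.3175 ≈ 0.563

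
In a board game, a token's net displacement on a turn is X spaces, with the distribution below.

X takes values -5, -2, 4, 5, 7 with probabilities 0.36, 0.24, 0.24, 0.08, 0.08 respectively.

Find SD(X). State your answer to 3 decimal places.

E[X] = (-5)(0.36) + (-2)(0.24) + (4)(0.24) + (5)(0.08) + (7)(0.08) = -0.36
E[X²] = (-5)²(0.36) + (-2)²(0.24) + (4)²(0.24) + (5)²(0.08) + (7)²(0.08) = 19.72
Var(X) = E[X²] − (E[X])² = 19.72 − (-0.36)² = 19.5904
SD(X) = √19.5904 ≈ 4.426

4.426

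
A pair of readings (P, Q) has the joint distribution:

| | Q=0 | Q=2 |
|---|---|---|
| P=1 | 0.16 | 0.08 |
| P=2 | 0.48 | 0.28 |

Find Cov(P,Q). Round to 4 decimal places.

0.0128

E[P] = 1.76,  E[Q] = 0.72
E[PQ] = 1.28
Cov(P,Q) = E[PQ] − E[P]E[Q] = 1.28 − (1.76)(0.72) = 0.0128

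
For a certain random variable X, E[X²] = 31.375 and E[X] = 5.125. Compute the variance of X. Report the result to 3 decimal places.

V(X) = 31.375 − (5.125)² = 5.109375

5.109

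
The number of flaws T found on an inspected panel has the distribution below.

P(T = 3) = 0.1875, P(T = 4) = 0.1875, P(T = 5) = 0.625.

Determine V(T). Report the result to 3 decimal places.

0.621

E[T] = (3)(0.1875) + (4)(0.1875) + (5)(0.625) = 4.4375
E[T²] = (3)²(0.1875) + (4)²(0.1875) + (5)²(0.625) = 20.3125
V(T) = E[T²] − (E[T])² = 20.3125 − (4.4375)² = 0.62109375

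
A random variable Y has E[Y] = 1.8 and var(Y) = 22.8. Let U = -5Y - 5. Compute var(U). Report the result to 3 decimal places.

570.000

var(-5Y - 5) = (-5)²·var(Y) = 25·22.8 = 570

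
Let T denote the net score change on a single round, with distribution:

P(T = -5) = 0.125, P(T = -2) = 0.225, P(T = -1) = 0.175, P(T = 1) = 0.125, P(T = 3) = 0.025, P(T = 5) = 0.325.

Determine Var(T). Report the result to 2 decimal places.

12.34

E[T] = (-5)(0.125) + (-2)(0.225) + (-1)(0.175) + (1)(0.125) + (3)(0.025) + (5)(0.325) = 0.575
E[T²] = (-5)²(0.125) + (-2)²(0.225) + (-1)²(0.175) + (1)²(0.125) + (3)²(0.025) + (5)²(0.325) = 12.675
Var(T) = E[T²] − (E[T])² = 12.675 − (0.575)² = 12.344375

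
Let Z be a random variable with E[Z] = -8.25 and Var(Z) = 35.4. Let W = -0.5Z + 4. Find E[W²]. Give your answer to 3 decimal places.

74.866

E[-0.5Z + 4] = -0.5·-8.25 + 4 = 8.125
Var(-0.5Z + 4) = (-0.5)²·35.4 = 8.85
E[W²] = Var(W) + (E[W])² = 8.85 + (8.125)² = 74.865625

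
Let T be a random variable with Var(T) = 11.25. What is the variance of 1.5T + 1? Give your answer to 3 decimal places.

Var(1.5T + 1) = (1.5)²·Var(T) = 2.25·11.25 = 25.3125

25.313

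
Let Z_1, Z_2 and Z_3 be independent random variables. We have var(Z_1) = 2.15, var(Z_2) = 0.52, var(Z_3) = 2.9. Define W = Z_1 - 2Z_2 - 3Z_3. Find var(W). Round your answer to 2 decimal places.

30.33

By independence, var(W) = (1)²var(Z_1) + (-2)²var(Z_2) + (-3)²var(Z_3)
= (1)²·2.15 + (-2)²·0.52 + (-3)²·2.9 = 30.33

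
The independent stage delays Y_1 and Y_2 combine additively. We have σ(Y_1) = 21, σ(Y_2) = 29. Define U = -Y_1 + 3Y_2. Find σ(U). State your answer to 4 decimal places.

89.4986

Var(Y_1) = 441, Var(Y_2) = 841
By independence, Var(U) = (-1)²Var(Y_1) + (3)²Var(Y_2)
= (-1)²·441 + (3)²·841 = 8010
σ(U) = √8010 ≈ 89.4986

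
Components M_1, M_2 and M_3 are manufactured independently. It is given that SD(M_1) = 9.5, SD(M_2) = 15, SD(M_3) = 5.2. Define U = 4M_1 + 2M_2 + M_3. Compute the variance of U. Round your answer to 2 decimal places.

Var(M_1) = 90.25, Var(M_2) = 225, Var(M_3) = 27.04
By independence, Var(U) = (4)²Var(M_1) + (2)²Var(M_2) + (1)²Var(M_3)
= (4)²·90.25 + (2)²·225 + (1)²·27.04 = 2371.04

2371.04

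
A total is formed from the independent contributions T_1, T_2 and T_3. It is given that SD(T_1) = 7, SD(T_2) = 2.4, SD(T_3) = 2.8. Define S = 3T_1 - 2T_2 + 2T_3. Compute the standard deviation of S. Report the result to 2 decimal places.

var(T_1) = 49, var(T_2) = 5.76, var(T_3) = 7.84
By independence, var(S) = (3)²var(T_1) + (-2)²var(T_2) + (2)²var(T_3)
= (3)²·49 + (-2)²·5.76 + (2)²·7.84 = 495.4
SD(S) = √495.4 ≈ 22.26

22.26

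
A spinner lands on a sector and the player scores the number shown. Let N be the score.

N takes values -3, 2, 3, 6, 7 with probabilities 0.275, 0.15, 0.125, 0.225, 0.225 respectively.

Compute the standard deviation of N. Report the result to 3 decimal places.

3.953

E[N] = (-3)(0.275) + (2)(0.15) + (3)(0.125) + (6)(0.225) + (7)(0.225) = 2.775
E[N²] = (-3)²(0.275) + (2)²(0.15) + (3)²(0.125) + (6)²(0.225) + (7)²(0.225) = 23.325
Var(N) = E[N²] − (E[N])² = 23.325 − (2.775)² = 15.624375
SD(N) = √15.624375 ≈ 3.953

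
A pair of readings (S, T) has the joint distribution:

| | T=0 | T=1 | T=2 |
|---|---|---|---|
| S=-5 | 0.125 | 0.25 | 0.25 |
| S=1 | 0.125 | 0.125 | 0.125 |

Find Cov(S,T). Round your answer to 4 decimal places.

-0.2813

E[S] = -2.75,  E[T] = 1.125
E[ST] = -3.375
Cov(S,T) = E[ST] − E[S]E[T] = -3.375 − (-2.75)(1.125) = -0.28125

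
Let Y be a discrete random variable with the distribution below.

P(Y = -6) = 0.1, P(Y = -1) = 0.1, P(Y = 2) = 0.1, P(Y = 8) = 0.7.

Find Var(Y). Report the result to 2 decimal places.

E[Y] = (-6)(0.1) + (-1)(0.1) + (2)(0.1) + (8)(0.7) = 5.1
E[Y²] = (-6)²(0.1) + (-1)²(0.1) + (2)²(0.1) + (8)²(0.7) = 48.9
Var(Y) = E[Y²] − (E[Y])² = 48.9 − (5.1)² = 22.89

22.89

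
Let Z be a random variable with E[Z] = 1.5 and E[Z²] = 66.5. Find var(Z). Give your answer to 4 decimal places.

var(Z) = 66.5 − (1.5)² = 64.25

64.2500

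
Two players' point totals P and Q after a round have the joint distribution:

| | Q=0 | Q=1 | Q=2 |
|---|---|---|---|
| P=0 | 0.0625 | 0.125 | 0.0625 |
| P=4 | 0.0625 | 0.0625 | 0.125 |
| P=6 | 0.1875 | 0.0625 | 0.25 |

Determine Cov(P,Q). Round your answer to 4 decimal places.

0.1250

E[P] = 4,  E[Q] = 1.125
E[PQ] = 4.625
Cov(P,Q) = E[PQ] − E[P]E[Q] = 4.625 − (4)(1.125) = 0.125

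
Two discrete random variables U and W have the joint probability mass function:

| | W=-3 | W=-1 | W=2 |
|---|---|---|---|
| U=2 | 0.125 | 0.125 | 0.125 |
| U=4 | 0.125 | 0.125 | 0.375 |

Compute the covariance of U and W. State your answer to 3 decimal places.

0.500

E[U] = 3.25,  E[W] = 0
E[UW] = 0.5
cov(U,W) = E[UW] − E[U]E[W] = 0.5 − (3.25)(0) = 0.5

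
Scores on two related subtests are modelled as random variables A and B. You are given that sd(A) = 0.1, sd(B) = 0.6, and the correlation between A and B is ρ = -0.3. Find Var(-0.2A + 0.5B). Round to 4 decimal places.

Var(A) = (0.1)² = 0.01;  Var(B) = (0.6)² = 0.36
Cov(A,B) = ρ·sd(A)·sd(B) = -0.3·0.1·0.6 = -0.018
Var(-0.2A + 0.5B) = (-0.2)²·Var(A) + (0.5)²·Var(B) + 2·(-0.2)·(0.5)·Cov(A,B)
= 0.04·0.01 + 0.25·0.36 + -0.2·-0.018 = 0.094

0.0940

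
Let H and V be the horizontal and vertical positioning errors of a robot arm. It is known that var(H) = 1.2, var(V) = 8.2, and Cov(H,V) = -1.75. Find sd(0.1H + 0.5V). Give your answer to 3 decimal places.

var(0.1H + 0.5V) = (0.1)²·var(H) + (0.5)²·var(V) + 2·(0.1)·(0.5)·Cov(H,V)
= 0.01·1.2 + 0.25·8.2 + 0.1·-1.75 = 1.887
sd(0.1H + 0.5V) = √1.887 ≈ 1.374

1.374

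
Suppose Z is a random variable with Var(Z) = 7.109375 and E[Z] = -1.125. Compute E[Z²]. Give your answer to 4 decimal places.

E[Z²] = Var(Z) + (E[Z])² = 7.109375 + (-1.125)² = 8.375

8.3750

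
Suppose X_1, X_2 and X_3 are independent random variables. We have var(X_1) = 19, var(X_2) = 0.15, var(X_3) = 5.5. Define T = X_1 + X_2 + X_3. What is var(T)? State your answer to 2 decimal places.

By independence, var(T) = (1)²var(X_1) + (1)²var(X_2) + (1)²var(X_3)
= (1)²·19 + (1)²·0.15 + (1)²·5.5 = 24.65

24.65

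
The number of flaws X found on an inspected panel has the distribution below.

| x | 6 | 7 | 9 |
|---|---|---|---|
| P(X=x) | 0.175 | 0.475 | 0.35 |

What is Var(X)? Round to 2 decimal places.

E[X] = (6)(0.175) + (7)(0.475) + (9)(0.35) = 7.525
E[X²] = (6)²(0.175) + (7)²(0.475) + (9)²(0.35) = 57.925
Var(X) = E[X²] − (E[X])² = 57.925 − (7.525)² = 1.299375

1.30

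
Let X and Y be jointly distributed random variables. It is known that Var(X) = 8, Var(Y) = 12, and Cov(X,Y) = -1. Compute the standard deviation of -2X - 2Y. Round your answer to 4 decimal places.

Var(-2X - 2Y) = (-2)²·Var(X) + (-2)²·Var(Y) + 2·(-2)·(-2)·Cov(X,Y)
= 4·8 + 4·12 + 8·-1 = 72
sd(-2X - 2Y) = √72 ≈ 8.4853

8.4853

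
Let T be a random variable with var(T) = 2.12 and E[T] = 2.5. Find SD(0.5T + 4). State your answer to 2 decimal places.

var(0.5T + 4) = (0.5)²·2.12 = 0.53
SD(0.5T + 4) = √0.53 ≈ 0.73

0.73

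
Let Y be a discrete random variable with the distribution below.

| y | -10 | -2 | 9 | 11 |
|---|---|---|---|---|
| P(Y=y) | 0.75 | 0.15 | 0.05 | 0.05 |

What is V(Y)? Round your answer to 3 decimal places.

E[Y] = (-10)(0.75) + (-2)(0.15) + (9)(0.05) + (11)(0.05) = -6.8
E[Y²] = (-10)²(0.75) + (-2)²(0.15) + (9)²(0.05) + (11)²(0.05) = 85.7
V(Y) = E[Y²] − (E[Y])² = 85.7 − (-6.8)² = 39.46

39.460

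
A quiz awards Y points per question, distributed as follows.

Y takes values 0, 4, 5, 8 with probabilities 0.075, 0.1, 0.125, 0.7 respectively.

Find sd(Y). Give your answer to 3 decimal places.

E[Y] = (0)(0.075) + (4)(0.1) + (5)(0.125) + (8)(0.7) = 6.625
E[Y²] = (0)²(0.075) + (4)²(0.1) + (5)²(0.125) + (8)²(0.7) = 49.525
Var(Y) = E[Y²] − (E[Y])² = 49.525 − (6.625)² = 5.634375
sd(Y) = √5.634375 ≈ 2.374

2.374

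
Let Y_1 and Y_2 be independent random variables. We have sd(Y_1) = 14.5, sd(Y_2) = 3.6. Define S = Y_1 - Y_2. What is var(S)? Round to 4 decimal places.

223.2100

var(Y_1) = 210.25, var(Y_2) = 12.96
By independence, var(S) = (1)²var(Y_1) + (-1)²var(Y_2)
= (1)²·210.25 + (-1)²·12.96 = 223.21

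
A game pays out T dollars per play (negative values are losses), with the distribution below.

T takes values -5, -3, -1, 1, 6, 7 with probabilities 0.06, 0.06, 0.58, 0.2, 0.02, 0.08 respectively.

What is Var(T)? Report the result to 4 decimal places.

7.4276

E[T] = (-5)(0.06) + (-3)(0.06) + (-1)(0.58) + (1)(0.2) + (6)(0.02) + (7)(0.08) = -0.18
E[T²] = (-5)²(0.06) + (-3)²(0.06) + (-1)²(0.58) + (1)²(0.2) + (6)²(0.02) + (7)²(0.08) = 7.46
Var(T) = E[T²] − (E[T])² = 7.46 − (-0.18)² = 7.4276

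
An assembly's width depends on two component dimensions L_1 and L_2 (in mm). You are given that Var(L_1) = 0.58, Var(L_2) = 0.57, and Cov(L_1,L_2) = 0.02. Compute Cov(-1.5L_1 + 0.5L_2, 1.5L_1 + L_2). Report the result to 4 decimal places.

Cov(-1.5L_1 + 0.5L_2, 1.5L_1 + L_2) = (-1.5)(1.5)Var(L_1) + (0.5)(1)Var(L_2) + [(-1.5)(1) + (0.5)(1.5)]Cov(L_1,L_2)
= -2.25·0.58 + 0.5·0.57 + -0.75·0.02 = -1.035

-1.0350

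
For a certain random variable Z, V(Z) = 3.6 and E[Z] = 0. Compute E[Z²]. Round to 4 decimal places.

3.6000

E[Z²] = V(Z) + (E[Z])² = 3.6 + (0)² = 3.6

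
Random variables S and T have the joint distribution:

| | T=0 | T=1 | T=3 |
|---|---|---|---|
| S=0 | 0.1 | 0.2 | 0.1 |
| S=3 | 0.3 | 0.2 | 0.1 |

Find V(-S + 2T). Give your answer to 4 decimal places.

8.1600

E[S] = 1.8,  E[T] = 1,  E[ST] = 1.5
V(S) = 5.4 − (1.8)² = 2.16;  V(T) = 2.2 − (1)² = 1.2
Cov(S,T) = 1.5 − (1.8)(1) = -0.3
V(-S + 2T) = (-1)²·2.16 + (2)²·1.2 + 2·(-1)·(2)·-0.3 = 8.16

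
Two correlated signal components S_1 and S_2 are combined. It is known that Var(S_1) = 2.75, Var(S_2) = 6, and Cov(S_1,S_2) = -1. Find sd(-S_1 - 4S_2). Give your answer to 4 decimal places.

9.5263

Var(-S_1 - 4S_2) = (-1)²·Var(S_1) + (-4)²·Var(S_2) + 2·(-1)·(-4)·Cov(S_1,S_2)
= 1·2.75 + 16·6 + 8·-1 = 90.75
sd(-S_1 - 4S_2) = √90.75 ≈ 9.5263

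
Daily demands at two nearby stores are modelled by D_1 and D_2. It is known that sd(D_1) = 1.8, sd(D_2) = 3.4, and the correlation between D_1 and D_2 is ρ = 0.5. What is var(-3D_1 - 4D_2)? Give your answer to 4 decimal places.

var(D_1) = (1.8)² = 3.24;  var(D_2) = (3.4)² = 11.56
cov(D_1,D_2) = ρ·sd(D_1)·sd(D_2) = 0.5·1.8·3.4 = 3.06
var(-3D_1 - 4D_2) = (-3)²·var(D_1) + (-4)²·var(D_2) + 2·(-3)·(-4)·cov(D_1,D_2)
= 9·3.24 + 16·11.56 + 24·3.06 = 287.56

287.5600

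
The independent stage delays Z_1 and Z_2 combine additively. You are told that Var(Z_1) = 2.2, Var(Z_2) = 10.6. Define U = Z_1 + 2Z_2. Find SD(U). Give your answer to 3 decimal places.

By independence, Var(U) = (1)²Var(Z_1) + (2)²Var(Z_2)
= (1)²·2.2 + (2)²·10.6 = 44.6
SD(U) = √44.6 ≈ 6.678

6.678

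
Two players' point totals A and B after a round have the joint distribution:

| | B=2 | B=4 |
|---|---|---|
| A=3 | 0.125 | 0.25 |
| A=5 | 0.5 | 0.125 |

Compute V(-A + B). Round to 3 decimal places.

2.750

E[A] = 4.25,  E[B] = 2.75,  E[AB] = 11.25
V(A) = 19 − (4.25)² = 0.9375;  V(B) = 8.5 − (2.75)² = 0.9375
Cov(A,B) = 11.25 − (4.25)(2.75) = -0.4375
V(-A + B) = (-1)²·0.9375 + (1)²·0.9375 + 2·(-1)·(1)·-0.4375 = 2.75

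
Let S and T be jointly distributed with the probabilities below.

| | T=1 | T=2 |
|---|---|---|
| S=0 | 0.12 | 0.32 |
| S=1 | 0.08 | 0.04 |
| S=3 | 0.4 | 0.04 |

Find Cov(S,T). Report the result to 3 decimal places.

E[S] = 1.44,  E[T] = 1.4
E[ST] = 1.6
Cov(S,T) = E[ST] − E[S]E[T] = 1.6 − (1.44)(1.4) = -0.416

-0.416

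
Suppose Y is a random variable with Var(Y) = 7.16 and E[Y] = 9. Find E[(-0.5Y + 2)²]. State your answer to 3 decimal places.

8.040

E[-0.5Y + 2] = -0.5·9 + 2 = -2.5
Var(-0.5Y + 2) = (-0.5)²·7.16 = 1.79
E[(-0.5Y + 2)²] = Var((-0.5Y + 2)) + (E[(-0.5Y + 2)])² = 1.79 + (-2.5)² = 8.04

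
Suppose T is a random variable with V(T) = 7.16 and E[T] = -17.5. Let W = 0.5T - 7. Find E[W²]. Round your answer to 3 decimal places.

249.853

E[0.5T - 7] = 0.5·-17.5 − 7 = -15.75
V(0.5T - 7) = (0.5)²·7.16 = 1.79
E[W²] = V(W) + (E[W])² = 1.79 + (-15.75)² = 249.8525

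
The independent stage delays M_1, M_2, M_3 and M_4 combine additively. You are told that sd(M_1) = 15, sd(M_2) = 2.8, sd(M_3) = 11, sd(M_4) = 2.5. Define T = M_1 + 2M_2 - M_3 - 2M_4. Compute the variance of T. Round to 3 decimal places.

Var(M_1) = 225, Var(M_2) = 7.84, Var(M_3) = 121, Var(M_4) = 6.25
By independence, Var(T) = (1)²Var(M_1) + (2)²Var(M_2) + (-1)²Var(M_3) + (-2)²Var(M_4)
= (1)²·225 + (2)²·7.84 + (-1)²·121 + (-2)²·6.25 = 402.36

402.360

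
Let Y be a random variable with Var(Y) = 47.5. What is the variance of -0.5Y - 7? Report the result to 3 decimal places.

11.875

Var(-0.5Y - 7) = (-0.5)²·Var(Y) = 0.25·47.5 = 11.875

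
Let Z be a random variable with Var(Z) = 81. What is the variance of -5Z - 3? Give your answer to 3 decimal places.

Var(-5Z - 3) = (-5)²·Var(Z) = 25·81 = 2025

2025.000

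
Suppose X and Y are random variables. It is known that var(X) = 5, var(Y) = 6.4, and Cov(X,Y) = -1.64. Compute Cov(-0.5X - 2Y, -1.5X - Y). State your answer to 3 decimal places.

Cov(-0.5X - 2Y, -1.5X - Y) = (-0.5)(-1.5)var(X) + (-2)(-1)var(Y) + [(-0.5)(-1) + (-2)(-1.5)]Cov(X,Y)
= 0.75·5 + 2·6.4 + 3.5·-1.64 = 10.81

10.810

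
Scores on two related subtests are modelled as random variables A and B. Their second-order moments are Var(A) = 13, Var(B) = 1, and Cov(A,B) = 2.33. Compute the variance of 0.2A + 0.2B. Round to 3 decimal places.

Var(0.2A + 0.2B) = (0.2)²·Var(A) + (0.2)²·Var(B) + 2·(0.2)·(0.2)·Cov(A,B)
= 0.04·13 + 0.04·1 + 0.08·2.33 = 0.7464

0.746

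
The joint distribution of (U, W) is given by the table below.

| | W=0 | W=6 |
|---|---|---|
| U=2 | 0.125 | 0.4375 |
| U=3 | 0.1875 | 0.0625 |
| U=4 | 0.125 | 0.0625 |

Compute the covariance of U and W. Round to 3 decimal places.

-0.984

E[U] = 2.625,  E[W] = 3.375
E[UW] = 7.875
Cov(U,W) = E[UW] − E[U]E[W] = 7.875 − (2.625)(3.375) = -0.984375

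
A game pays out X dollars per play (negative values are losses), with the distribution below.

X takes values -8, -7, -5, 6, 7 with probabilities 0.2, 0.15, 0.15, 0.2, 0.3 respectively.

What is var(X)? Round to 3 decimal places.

E[X] = (-8)(0.2) + (-7)(0.15) + (-5)(0.15) + (6)(0.2) + (7)(0.3) = -0.1
E[X²] = (-8)²(0.2) + (-7)²(0.15) + (-5)²(0.15) + (6)²(0.2) + (7)²(0.3) = 45.8
var(X) = E[X²] − (E[X])² = 45.8 − (-0.1)² = 45.79

45.790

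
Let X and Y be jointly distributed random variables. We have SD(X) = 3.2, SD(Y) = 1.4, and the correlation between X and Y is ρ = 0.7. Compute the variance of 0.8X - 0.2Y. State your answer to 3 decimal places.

5.628

V(X) = (3.2)² = 10.24;  V(Y) = (1.4)² = 1.96
Cov(X,Y) = ρ·SD(X)·SD(Y) = 0.7·3.2·1.4 = 3.136
V(0.8X - 0.2Y) = (0.8)²·V(X) + (-0.2)²·V(Y) + 2·(0.8)·(-0.2)·Cov(X,Y)
= 0.64·10.24 + 0.04·1.96 + -0.32·3.136 = 5.62848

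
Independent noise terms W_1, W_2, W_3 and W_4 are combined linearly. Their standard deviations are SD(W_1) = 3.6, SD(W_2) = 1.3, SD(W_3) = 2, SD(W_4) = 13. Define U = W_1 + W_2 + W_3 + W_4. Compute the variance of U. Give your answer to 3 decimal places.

Var(W_1) = 12.96, Var(W_2) = 1.69, Var(W_3) = 4, Var(W_4) = 169
By independence, Var(U) = (1)²Var(W_1) + (1)²Var(W_2) + (1)²Var(W_3) + (1)²Var(W_4)
= (1)²·12.96 + (1)²·1.69 + (1)²·4 + (1)²·169 = 187.65

187.650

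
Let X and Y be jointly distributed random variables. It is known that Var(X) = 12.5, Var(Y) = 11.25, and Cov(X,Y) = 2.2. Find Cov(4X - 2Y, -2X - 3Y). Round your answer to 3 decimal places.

Cov(4X - 2Y, -2X - 3Y) = (4)(-2)Var(X) + (-2)(-3)Var(Y) + [(4)(-3) + (-2)(-2)]Cov(X,Y)
= -8·12.5 + 6·11.25 + -8·2.2 = -50.1

-50.100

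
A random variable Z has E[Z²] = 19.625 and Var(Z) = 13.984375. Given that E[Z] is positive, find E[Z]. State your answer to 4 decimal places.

(E[Z])² = E[Z²] − Var(Z) = 19.625 − 13.984375 = 5.640625
E[Z] = √5.640625 = 2.375

2.3750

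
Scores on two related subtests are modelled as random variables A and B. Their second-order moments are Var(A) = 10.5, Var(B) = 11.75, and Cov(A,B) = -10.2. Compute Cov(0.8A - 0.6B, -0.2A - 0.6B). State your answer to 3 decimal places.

6.222

Cov(0.8A - 0.6B, -0.2A - 0.6B) = (0.8)(-0.2)Var(A) + (-0.6)(-0.6)Var(B) + [(0.8)(-0.6) + (-0.6)(-0.2)]Cov(A,B)
= -0.16·10.5 + 0.36·11.75 + -0.36·-10.2 = 6.222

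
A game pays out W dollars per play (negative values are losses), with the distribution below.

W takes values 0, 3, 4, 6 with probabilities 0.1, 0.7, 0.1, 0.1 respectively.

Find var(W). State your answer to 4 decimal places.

1.8900

E[W] = (0)(0.1) + (3)(0.7) + (4)(0.1) + (6)(0.1) = 3.1
E[W²] = (0)²(0.1) + (3)²(0.7) + (4)²(0.1) + (6)²(0.1) = 11.5
var(W) = E[W²] − (E[W])² = 11.5 − (3.1)² = 1.89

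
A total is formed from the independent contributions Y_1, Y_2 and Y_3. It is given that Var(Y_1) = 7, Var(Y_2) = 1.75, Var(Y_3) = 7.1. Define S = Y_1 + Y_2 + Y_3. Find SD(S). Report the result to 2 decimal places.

By independence, Var(S) = (1)²Var(Y_1) + (1)²Var(Y_2) + (1)²Var(Y_3)
= (1)²·7 + (1)²·1.75 + (1)²·7.1 = 15.85
SD(S) = √15.85 ≈ 3.98

3.98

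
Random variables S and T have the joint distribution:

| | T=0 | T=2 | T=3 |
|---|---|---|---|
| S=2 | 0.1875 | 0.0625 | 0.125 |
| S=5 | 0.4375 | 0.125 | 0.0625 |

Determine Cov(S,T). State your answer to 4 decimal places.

E[S] = 3.875,  E[T] = 0.9375
E[ST] = 3.1875
Cov(S,T) = E[ST] − E[S]E[T] = 3.1875 − (3.875)(0.9375) = -0.4453125

-0.4453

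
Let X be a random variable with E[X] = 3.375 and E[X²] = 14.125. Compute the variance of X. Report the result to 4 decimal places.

2.7344

V(X) = 14.125 − (3.375)² = 2.734375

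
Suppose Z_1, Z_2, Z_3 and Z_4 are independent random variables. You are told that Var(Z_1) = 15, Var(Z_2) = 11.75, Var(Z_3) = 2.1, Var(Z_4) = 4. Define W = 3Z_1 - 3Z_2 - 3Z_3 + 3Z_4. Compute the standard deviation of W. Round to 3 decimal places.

17.194

By independence, Var(W) = (3)²Var(Z_1) + (-3)²Var(Z_2) + (-3)²Var(Z_3) + (3)²Var(Z_4)
= (3)²·15 + (-3)²·11.75 + (-3)²·2.1 + (3)²·4 = 295.65
sd(W) = √295.65 ≈ 17.194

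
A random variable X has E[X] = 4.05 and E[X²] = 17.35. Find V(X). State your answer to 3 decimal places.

0.948

V(X) = 17.35 − (4.05)² = 0.9475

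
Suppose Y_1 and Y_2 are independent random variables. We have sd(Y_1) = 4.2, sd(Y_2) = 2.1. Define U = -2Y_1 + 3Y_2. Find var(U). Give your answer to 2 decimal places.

var(Y_1) = 17.64, var(Y_2) = 4.41
By independence, var(U) = (-2)²var(Y_1) + (3)²var(Y_2)
= (-2)²·17.64 + (3)²·4.41 = 110.25

110.25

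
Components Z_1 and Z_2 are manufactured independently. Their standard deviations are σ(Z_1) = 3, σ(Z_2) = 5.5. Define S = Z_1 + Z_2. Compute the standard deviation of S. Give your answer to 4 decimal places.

6.2650

V(Z_1) = 9, V(Z_2) = 30.25
By independence, V(S) = (1)²V(Z_1) + (1)²V(Z_2)
= (1)²·9 + (1)²·30.25 = 39.25
σ(S) = √39.25 ≈ 6.2650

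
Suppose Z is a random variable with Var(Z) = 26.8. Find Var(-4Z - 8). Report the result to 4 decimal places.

428.8000

Var(-4Z - 8) = (-4)²·Var(Z) = 16·26.8 = 428.8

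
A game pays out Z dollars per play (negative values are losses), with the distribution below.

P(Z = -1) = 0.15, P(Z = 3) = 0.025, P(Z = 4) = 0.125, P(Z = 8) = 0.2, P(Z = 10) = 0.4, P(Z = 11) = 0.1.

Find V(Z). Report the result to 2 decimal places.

E[Z] = (-1)(0.15) + (3)(0.025) + (4)(0.125) + (8)(0.2) + (10)(0.4) + (11)(0.1) = 7.125
E[Z²] = (-1)²(0.15) + (3)²(0.025) + (4)²(0.125) + (8)²(0.2) + (10)²(0.4) + (11)²(0.1) = 67.275
V(Z) = E[Z²] − (E[Z])² = 67.275 − (7.125)² = 16.509375

16.51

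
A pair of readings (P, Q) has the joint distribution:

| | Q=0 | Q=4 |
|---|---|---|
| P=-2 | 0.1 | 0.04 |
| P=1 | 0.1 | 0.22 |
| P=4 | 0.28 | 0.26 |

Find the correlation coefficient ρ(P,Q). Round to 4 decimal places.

E[P] = 2.2,  E[Q] = 2.08
E[PQ] = 4.72
Cov(P,Q) = E[PQ] − E[P]E[Q] = 4.72 − (2.2)(2.08) = 0.144
V(P) = 4.68,  V(Q) = 3.9936
ρ = 0.144 / √(4.68·3.9936) ≈ 0.0333

0.0333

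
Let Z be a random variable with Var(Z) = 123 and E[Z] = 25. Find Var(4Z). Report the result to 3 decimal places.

1968.000

Var(4Z) = (4)²·Var(Z) = 16·123 = 1968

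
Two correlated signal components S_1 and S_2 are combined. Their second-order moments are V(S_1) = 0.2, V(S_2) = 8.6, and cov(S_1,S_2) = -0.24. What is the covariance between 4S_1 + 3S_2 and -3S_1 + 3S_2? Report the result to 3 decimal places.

cov(4S_1 + 3S_2, -3S_1 + 3S_2) = (4)(-3)V(S_1) + (3)(3)V(S_2) + [(4)(3) + (3)(-3)]cov(S_1,S_2)
= -12·0.2 + 9·8.6 + 3·-0.24 = 74.28

74.280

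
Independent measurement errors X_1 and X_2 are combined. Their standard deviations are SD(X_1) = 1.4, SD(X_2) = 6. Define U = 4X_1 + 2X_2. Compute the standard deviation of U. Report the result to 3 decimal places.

Var(X_1) = 1.96, Var(X_2) = 36
By independence, Var(U) = (4)²Var(X_1) + (2)²Var(X_2)
= (4)²·1.96 + (2)²·36 = 175.36
SD(U) = √175.36 ≈ 13.242

13.242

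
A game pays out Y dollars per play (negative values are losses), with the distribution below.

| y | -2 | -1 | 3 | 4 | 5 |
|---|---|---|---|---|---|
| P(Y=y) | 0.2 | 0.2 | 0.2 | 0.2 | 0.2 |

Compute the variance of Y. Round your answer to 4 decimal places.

7.7600

E[Y] = (-2)(0.2) + (-1)(0.2) + (3)(0.2) + (4)(0.2) + (5)(0.2) = 1.8
E[Y²] = (-2)²(0.2) + (-1)²(0.2) + (3)²(0.2) + (4)²(0.2) + (5)²(0.2) = 11
var(Y) = E[Y²] − (E[Y])² = 11 − (1.8)² = 7.76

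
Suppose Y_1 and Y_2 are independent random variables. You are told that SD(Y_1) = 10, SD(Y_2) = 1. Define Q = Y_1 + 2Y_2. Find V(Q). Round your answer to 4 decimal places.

104.0000

V(Y_1) = 100, V(Y_2) = 1
By independence, V(Q) = (1)²V(Y_1) + (2)²V(Y_2)
= (1)²·100 + (2)²·1 = 104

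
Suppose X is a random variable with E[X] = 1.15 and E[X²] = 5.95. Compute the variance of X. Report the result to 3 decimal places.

4.628

Var(X) = 5.95 − (1.15)² = 4.6275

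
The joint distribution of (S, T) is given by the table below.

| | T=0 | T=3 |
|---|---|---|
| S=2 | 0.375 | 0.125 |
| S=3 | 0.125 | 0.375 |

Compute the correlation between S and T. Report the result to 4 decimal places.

0.5000

E[S] = 2.5,  E[T] = 1.5
E[ST] = 4.125
Cov(S,T) = E[ST] − E[S]E[T] = 4.125 − (2.5)(1.5) = 0.375
Var(S) = 0.25,  Var(T) = 2.25
ρ = 0.375 / √(0.25·2.25) ≈ 0.5000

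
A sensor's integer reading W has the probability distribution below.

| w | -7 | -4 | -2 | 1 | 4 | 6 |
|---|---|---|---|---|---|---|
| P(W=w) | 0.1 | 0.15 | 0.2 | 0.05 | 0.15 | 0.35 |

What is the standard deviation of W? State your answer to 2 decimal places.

4.70

E[W] = (-7)(0.1) + (-4)(0.15) + (-2)(0.2) + (1)(0.05) + (4)(0.15) + (6)(0.35) = 1.05
E[W²] = (-7)²(0.1) + (-4)²(0.15) + (-2)²(0.2) + (1)²(0.05) + (4)²(0.15) + (6)²(0.35) = 23.15
var(W) = E[W²] − (E[W])² = 23.15 − (1.05)² = 22.0475
sd(W) = √22.0475 ≈ 4.70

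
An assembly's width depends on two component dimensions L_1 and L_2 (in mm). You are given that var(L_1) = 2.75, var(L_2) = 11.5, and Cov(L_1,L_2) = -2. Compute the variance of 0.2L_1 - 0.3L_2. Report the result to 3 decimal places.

1.385

var(0.2L_1 - 0.3L_2) = (0.2)²·var(L_1) + (-0.3)²·var(L_2) + 2·(0.2)·(-0.3)·Cov(L_1,L_2)
= 0.04·2.75 + 0.09·11.5 + -0.12·-2 = 1.385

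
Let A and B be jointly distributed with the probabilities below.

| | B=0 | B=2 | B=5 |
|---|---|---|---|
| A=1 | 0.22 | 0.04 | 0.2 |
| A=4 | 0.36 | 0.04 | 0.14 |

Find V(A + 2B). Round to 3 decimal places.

20.984

E[A] = 2.62,  E[B] = 1.86,  E[AB] = 4.2
V(A) = 9.1 − (2.62)² = 2.2356;  V(B) = 8.82 − (1.86)² = 5.3604
Cov(A,B) = 4.2 − (2.62)(1.86) = -0.6732
V(A + 2B) = (1)²·2.2356 + (2)²·5.3604 + 2·(1)·(2)·-0.6732 = 20.9844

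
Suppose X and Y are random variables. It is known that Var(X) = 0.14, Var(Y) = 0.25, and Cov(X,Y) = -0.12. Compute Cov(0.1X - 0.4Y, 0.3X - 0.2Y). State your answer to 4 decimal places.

Cov(0.1X - 0.4Y, 0.3X - 0.2Y) = (0.1)(0.3)Var(X) + (-0.4)(-0.2)Var(Y) + [(0.1)(-0.2) + (-0.4)(0.3)]Cov(X,Y)
= 0.03·0.14 + 0.08·0.25 + -0.14·-0.12 = 0.041

0.0410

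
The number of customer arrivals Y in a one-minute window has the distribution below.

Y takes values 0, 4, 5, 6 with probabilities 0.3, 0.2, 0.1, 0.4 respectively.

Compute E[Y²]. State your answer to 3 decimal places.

E[Y²] = (0)²(0.3) + (4)²(0.2) + (5)²(0.1) + (6)²(0.4) = 20.1

20.100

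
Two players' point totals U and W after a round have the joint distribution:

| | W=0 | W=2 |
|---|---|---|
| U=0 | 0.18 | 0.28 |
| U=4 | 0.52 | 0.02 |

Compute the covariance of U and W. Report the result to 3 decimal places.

E[U] = 2.16,  E[W] = 0.6
E[UW] = 0.16
cov(U,W) = E[UW] − E[U]E[W] = 0.16 − (2.16)(0.6) = -1.136

-1.136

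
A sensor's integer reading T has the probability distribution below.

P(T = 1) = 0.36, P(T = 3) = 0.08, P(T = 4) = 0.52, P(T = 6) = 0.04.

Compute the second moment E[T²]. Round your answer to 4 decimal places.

10.8400

E[T²] = (1)²(0.36) + (3)²(0.08) + (4)²(0.52) + (6)²(0.04) = 10.84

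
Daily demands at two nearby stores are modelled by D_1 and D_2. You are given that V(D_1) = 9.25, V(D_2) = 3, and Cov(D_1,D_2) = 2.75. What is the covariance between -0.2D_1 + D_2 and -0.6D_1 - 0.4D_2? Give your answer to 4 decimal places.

-1.5200

Cov(-0.2D_1 + D_2, -0.6D_1 - 0.4D_2) = (-0.2)(-0.6)V(D_1) + (1)(-0.4)V(D_2) + [(-0.2)(-0.4) + (1)(-0.6)]Cov(D_1,D_2)
= 0.12·9.25 + -0.4·3 + -0.52·2.75 = -1.52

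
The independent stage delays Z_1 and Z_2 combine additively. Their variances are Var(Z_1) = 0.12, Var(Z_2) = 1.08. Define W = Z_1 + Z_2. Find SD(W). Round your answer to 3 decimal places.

By independence, Var(W) = (1)²Var(Z_1) + (1)²Var(Z_2)
= (1)²·0.12 + (1)²·1.08 = 1.2
SD(W) = √1.2 ≈ 1.095

1.095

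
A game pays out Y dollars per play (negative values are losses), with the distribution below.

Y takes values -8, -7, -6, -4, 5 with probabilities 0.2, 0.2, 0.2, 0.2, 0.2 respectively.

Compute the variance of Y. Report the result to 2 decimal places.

22.00

E[Y] = (-8)(0.2) + (-7)(0.2) + (-6)(0.2) + (-4)(0.2) + (5)(0.2) = -4
E[Y²] = (-8)²(0.2) + (-7)²(0.2) + (-6)²(0.2) + (-4)²(0.2) + (5)²(0.2) = 38
Var(Y) = E[Y²] − (E[Y])² = 38 − (-4)² = 22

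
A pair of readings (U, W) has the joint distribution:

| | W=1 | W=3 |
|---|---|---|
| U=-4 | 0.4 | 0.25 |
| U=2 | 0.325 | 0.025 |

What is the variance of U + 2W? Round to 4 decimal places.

E[U] = -1.9,  E[W] = 1.55,  E[UW] = -3.8
Var(U) = 11.8 − (-1.9)² = 8.19;  Var(W) = 3.2 − (1.55)² = 0.7975
cov(U,W) = -3.8 − (-1.9)(1.55) = -0.855
Var(U + 2W) = (1)²·8.19 + (2)²·0.7975 + 2·(1)·(2)·-0.855 = 7.96

7.9600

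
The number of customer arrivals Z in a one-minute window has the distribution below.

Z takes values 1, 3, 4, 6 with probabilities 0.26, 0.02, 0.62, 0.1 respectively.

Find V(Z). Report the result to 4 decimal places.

E[Z] = (1)(0.26) + (3)(0.02) + (4)(0.62) + (6)(0.1) = 3.4
E[Z²] = (1)²(0.26) + (3)²(0.02) + (4)²(0.62) + (6)²(0.1) = 13.96
V(Z) = E[Z²] − (E[Z])² = 13.96 − (3.4)² = 2.4

2.4000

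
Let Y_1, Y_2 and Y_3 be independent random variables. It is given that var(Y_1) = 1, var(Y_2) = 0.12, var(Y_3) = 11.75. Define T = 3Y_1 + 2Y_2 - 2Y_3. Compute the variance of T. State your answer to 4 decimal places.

56.4800

By independence, var(T) = (3)²var(Y_1) + (2)²var(Y_2) + (-2)²var(Y_3)
= (3)²·1 + (2)²·0.12 + (-2)²·11.75 = 56.48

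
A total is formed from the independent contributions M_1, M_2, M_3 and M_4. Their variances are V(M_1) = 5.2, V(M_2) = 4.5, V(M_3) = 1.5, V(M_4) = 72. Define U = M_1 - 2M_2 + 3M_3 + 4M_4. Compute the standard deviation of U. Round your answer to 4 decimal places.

34.4775

By independence, V(U) = (1)²V(M_1) + (-2)²V(M_2) + (3)²V(M_3) + (4)²V(M_4)
= (1)²·5.2 + (-2)²·4.5 + (3)²·1.5 + (4)²·72 = 1188.7
SD(U) = √1188.7 ≈ 34.4775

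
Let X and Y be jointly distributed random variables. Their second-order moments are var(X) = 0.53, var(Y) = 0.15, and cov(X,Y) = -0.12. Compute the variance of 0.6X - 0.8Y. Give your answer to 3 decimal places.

0.402

var(0.6X - 0.8Y) = (0.6)²·var(X) + (-0.8)²·var(Y) + 2·(0.6)·(-0.8)·cov(X,Y)
= 0.36·0.53 + 0.64·0.15 + -0.96·-0.12 = 0.402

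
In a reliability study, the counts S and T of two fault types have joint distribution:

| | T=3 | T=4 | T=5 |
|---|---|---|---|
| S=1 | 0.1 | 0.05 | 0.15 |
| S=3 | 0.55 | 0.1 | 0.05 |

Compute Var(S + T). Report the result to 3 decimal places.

0.748

E[S] = 2.4,  E[T] = 3.55,  E[ST] = 8.15
Var(S) = 6.6 − (2.4)² = 0.84;  Var(T) = 13.25 − (3.55)² = 0.6475
Cov(S,T) = 8.15 − (2.4)(3.55) = -0.37
Var(S + T) = (1)²·0.84 + (1)²·0.6475 + 2·(1)·(1)·-0.37 = 0.7475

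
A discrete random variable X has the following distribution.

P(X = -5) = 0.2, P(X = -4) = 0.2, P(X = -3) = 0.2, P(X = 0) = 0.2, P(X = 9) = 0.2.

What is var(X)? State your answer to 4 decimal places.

25.8400

E[X] = (-5)(0.2) + (-4)(0.2) + (-3)(0.2) + (0)(0.2) + (9)(0.2) = -0.6
E[X²] = (-5)²(0.2) + (-4)²(0.2) + (-3)²(0.2) + (0)²(0.2) + (9)²(0.2) = 26.2
var(X) = E[X²] − (E[X])² = 26.2 − (-0.6)² = 25.84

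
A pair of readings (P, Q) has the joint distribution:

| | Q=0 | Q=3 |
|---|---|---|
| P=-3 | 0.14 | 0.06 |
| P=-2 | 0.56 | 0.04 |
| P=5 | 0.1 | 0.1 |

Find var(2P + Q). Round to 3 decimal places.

E[P] = -0.8,  E[Q] = 0.6,  E[PQ] = 0.72
var(P) = 9.2 − (-0.8)² = 8.56;  var(Q) = 1.8 − (0.6)² = 1.44
cov(P,Q) = 0.72 − (-0.8)(0.6) = 1.2
var(2P + Q) = (2)²·8.56 + (1)²·1.44 + 2·(2)·(1)·1.2 = 40.48

40.480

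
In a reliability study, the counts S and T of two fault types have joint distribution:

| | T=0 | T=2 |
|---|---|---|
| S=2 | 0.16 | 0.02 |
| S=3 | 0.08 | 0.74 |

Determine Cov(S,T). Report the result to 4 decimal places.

E[S] = 2.82,  E[T] = 1.52
E[ST] = 4.52
Cov(S,T) = E[ST] − E[S]E[T] = 4.52 − (2.82)(1.52) = 0.2336

0.2336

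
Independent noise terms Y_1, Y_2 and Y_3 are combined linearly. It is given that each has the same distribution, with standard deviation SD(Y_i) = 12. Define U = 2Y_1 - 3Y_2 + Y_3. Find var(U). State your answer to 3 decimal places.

2016.000

var(Y_i) = (12)² = 144
By independence, var(U) = (2)²var(Y_1) + (-3)²var(Y_2) + (1)²var(Y_3)
= (2)²·144 + (-3)²·144 + (1)²·144 = 2016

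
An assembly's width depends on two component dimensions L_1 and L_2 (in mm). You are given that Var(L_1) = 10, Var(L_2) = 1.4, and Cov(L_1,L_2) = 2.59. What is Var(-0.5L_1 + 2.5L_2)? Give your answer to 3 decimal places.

4.775

Var(-0.5L_1 + 2.5L_2) = (-0.5)²·Var(L_1) + (2.5)²·Var(L_2) + 2·(-0.5)·(2.5)·Cov(L_1,L_2)
= 0.25·10 + 6.25·1.4 + -2.5·2.59 = 4.775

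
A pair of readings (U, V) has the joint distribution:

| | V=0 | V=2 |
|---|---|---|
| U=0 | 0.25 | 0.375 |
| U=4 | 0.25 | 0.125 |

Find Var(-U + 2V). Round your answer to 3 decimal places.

E[U] = 1.5,  E[V] = 1,  E[UV] = 1
Var(U) = 6 − (1.5)² = 3.75;  Var(V) = 2 − (1)² = 1
cov(U,V) = 1 − (1.5)(1) = -0.5
Var(-U + 2V) = (-1)²·3.75 + (2)²·1 + 2·(-1)·(2)·-0.5 = 9.75

9.750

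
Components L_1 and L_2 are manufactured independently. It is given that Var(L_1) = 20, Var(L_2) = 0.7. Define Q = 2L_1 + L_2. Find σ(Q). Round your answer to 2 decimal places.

8.98

By independence, Var(Q) = (2)²Var(L_1) + (1)²Var(L_2)
= (2)²·20 + (1)²·0.7 = 80.7
σ(Q) = √80.7 ≈ 8.98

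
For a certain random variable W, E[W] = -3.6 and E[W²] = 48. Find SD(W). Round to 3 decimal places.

Var(W) = 48 − (-3.6)² = 35.04
SD(W) = √35.04 ≈ 5.919

5.919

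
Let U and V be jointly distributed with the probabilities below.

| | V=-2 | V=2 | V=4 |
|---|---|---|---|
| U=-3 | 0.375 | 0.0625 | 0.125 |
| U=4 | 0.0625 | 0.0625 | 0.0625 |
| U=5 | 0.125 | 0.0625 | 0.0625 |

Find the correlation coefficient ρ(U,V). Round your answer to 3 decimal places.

0.194

E[U] = 0.3125,  E[V] = 0.25
E[UV] = 2
cov(U,V) = E[UV] − E[U]E[V] = 2 − (0.3125)(0.25) = 1.921875
Var(U) = 14.21484375,  Var(V) = 6.9375
ρ = 1.921875 / √(14.21484375·6.9375) ≈ 0.194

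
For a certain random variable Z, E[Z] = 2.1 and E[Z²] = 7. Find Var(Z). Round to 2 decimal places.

2.59

Var(Z) = 7 − (2.1)² = 2.59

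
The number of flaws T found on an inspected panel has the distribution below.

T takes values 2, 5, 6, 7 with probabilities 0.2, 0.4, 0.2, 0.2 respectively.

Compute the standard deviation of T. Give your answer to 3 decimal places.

1.673

E[T] = (2)(0.2) + (5)(0.4) + (6)(0.2) + (7)(0.2) = 5
E[T²] = (2)²(0.2) + (5)²(0.4) + (6)²(0.2) + (7)²(0.2) = 27.8
Var(T) = E[T²] − (E[T])² = 27.8 − (5)² = 2.8
SD(T) = √2.8 ≈ 1.673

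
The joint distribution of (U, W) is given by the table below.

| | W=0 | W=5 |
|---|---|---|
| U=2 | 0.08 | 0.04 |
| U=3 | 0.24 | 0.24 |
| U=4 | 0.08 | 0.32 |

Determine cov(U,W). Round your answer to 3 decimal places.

0.560

E[U] = 3.28,  E[W] = 3
E[UW] = 10.4
cov(U,W) = E[UW] − E[U]E[W] = 10.4 − (3.28)(3) = 0.56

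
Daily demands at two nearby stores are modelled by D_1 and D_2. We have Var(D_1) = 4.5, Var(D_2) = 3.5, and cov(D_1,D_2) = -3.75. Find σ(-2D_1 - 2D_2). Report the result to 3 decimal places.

Var(-2D_1 - 2D_2) = (-2)²·Var(D_1) + (-2)²·Var(D_2) + 2·(-2)·(-2)·cov(D_1,D_2)
= 4·4.5 + 4·3.5 + 8·-3.75 = 2
σ(-2D_1 - 2D_2) = √2 ≈ 1.414

1.414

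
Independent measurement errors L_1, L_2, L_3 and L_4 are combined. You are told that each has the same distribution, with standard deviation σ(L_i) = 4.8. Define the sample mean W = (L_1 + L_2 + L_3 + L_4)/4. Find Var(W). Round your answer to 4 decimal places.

Var(L_i) = (4.8)² = 23.04
By independence, Var(W) = (0.25)²Var(L_1) + (0.25)²Var(L_2) + (0.25)²Var(L_3) + (0.25)²Var(L_4)
= (0.25)²·23.04 + (0.25)²·23.04 + (0.25)²·23.04 + (0.25)²·23.04 = 5.76

5.7600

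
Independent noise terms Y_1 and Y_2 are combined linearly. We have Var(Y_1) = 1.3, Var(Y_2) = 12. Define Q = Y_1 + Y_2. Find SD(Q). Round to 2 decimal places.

3.65

By independence, Var(Q) = (1)²Var(Y_1) + (1)²Var(Y_2)
= (1)²·1.3 + (1)²·12 = 13.3
SD(Q) = √13.3 ≈ 3.65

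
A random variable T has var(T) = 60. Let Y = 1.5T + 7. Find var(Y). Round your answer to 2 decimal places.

135.00

var(1.5T + 7) = (1.5)²·var(T) = 2.25·60 = 135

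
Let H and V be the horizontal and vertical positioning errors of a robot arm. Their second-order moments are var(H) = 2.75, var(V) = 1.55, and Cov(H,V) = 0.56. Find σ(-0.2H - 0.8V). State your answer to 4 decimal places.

1.1319

var(-0.2H - 0.8V) = (-0.2)²·var(H) + (-0.8)²·var(V) + 2·(-0.2)·(-0.8)·Cov(H,V)
= 0.04·2.75 + 0.64·1.55 + 0.32·0.56 = 1.2812
σ(-0.2H - 0.8V) = √1.2812 ≈ 1.1319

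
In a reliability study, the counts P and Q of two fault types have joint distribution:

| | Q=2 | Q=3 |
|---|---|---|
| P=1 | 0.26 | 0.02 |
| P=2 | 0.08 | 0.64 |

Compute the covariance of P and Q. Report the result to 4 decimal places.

0.1648

E[P] = 1.72,  E[Q] = 2.66
E[PQ] = 4.74
Cov(P,Q) = E[PQ] − E[P]E[Q] = 4.74 − (1.72)(2.66) = 0.1648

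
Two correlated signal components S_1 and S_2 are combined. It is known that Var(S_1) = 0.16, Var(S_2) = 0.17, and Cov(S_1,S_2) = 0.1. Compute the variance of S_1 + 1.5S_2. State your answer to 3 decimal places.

0.843

Var(S_1 + 1.5S_2) = (1)²·Var(S_1) + (1.5)²·Var(S_2) + 2·(1)·(1.5)·Cov(S_1,S_2)
= 1·0.16 + 2.25·0.17 + 3·0.1 = 0.8425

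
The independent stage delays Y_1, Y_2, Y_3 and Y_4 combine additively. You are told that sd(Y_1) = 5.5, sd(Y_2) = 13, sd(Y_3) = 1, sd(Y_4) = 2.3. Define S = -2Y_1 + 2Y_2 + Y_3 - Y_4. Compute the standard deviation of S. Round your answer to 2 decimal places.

Var(Y_1) = 30.25, Var(Y_2) = 169, Var(Y_3) = 1, Var(Y_4) = 5.29
By independence, Var(S) = (-2)²Var(Y_1) + (2)²Var(Y_2) + (1)²Var(Y_3) + (-1)²Var(Y_4)
= (-2)²·30.25 + (2)²·169 + (1)²·1 + (-1)²·5.29 = 803.29
sd(S) = √803.29 ≈ 28.34

28.34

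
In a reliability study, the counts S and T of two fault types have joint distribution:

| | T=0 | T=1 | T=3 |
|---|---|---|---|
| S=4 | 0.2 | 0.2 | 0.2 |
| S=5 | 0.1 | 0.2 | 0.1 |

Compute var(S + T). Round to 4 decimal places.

E[S] = 4.4,  E[T] = 1.3,  E[ST] = 5.7
var(S) = 19.6 − (4.4)² = 0.24;  var(T) = 3.1 − (1.3)² = 1.41
Cov(S,T) = 5.7 − (4.4)(1.3) = -0.02
var(S + T) = (1)²·0.24 + (1)²·1.41 + 2·(1)·(1)·-0.02 = 1.61

1.6100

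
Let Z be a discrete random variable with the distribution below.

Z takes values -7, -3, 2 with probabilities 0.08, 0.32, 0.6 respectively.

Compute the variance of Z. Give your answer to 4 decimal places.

9.0976

E[Z] = (-7)(0.08) + (-3)(0.32) + (2)(0.6) = -0.32
E[Z²] = (-7)²(0.08) + (-3)²(0.32) + (2)²(0.6) = 9.2
Var(Z) = E[Z²] − (E[Z])² = 9.2 − (-0.32)² = 9.0976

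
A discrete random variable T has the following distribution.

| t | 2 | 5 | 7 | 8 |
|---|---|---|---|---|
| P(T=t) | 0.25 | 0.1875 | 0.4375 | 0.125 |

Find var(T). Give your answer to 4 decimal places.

E[T] = (2)(0.25) + (5)(0.1875) + (7)(0.4375) + (8)(0.125) = 5.5
E[T²] = (2)²(0.25) + (5)²(0.1875) + (7)²(0.4375) + (8)²(0.125) = 35.125
var(T) = E[T²] − (E[T])² = 35.125 − (5.5)² = 4.875

4.8750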